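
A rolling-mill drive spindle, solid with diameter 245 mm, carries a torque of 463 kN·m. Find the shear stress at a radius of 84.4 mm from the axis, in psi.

J = πd⁴/32 = π(0.245)⁴/32 = 3.537×10^-4 m⁴.
Shear stress varies linearly with radius: τ = T·r/J = 463000 × 0.0844 / 3.537×10^-4 = 1.105×10^8 Pa.

16000 psi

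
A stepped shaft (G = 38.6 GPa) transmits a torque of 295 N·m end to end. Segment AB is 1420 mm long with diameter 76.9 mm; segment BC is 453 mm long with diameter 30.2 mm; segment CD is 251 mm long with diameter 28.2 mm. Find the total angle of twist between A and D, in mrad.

J_AB = π(0.0769)⁴/32 = 3.43×10^-6 m⁴; J_BC = π(0.0302)⁴/32 = 8.17×10^-8 m⁴; J_CD = π(0.0282)⁴/32 = 6.21×10^-8 m⁴.
θ = (T/G)·Σ L_i/J_i = (295.0/38.6×10⁹)·(1.42/3.43×10^-6 + 0.453/8.17×10^-8 + 0.251/6.21×10^-8) = 0.07645 rad.

76.5 mrad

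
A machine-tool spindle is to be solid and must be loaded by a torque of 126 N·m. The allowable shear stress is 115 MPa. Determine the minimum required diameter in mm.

For a solid shaft τ_max = 16T/(πd³), so d = (16T/(π τ_allow))^(1/3) = (16·126.0/(π·1.15×10^8))^(1/3) = 0.01774 m.

17.7 mm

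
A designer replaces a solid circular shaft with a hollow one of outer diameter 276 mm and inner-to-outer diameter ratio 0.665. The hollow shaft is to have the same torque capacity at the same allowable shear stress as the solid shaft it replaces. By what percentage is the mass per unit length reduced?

Equal τ_max and T ⇒ the solid shaft needs d_s³ = d_o³(1−k⁴), so d_s = 276·(1−0.665⁴)^(1/3) = 256.7 mm.
Area ratio A_h/A_s = d_o²(1−k²)/d_s² = (1−k²)/(1−k⁴)^(2/3) = 0.6449.
Mass saving = 1 − 0.6449 = 35.5 %.

35.5 %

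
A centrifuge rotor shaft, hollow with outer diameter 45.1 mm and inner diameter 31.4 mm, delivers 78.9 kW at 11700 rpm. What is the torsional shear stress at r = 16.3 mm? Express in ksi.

0.490 ksi

ω = 2π·11700/60 = 1225 rad/s, so T = P/ω = 78.9×10³ / 1225 = 64.40 N·m.
J = π(d_o⁴ − d_i⁴)/32 = π(0.0451⁴ − 0.0314⁴)/32 = 3.107×10^-7 m⁴.
Shear stress varies linearly with radius: τ = T·r/J = 64.40 × 0.0163 / 3.107×10^-7 = 3.378×10^6 Pa.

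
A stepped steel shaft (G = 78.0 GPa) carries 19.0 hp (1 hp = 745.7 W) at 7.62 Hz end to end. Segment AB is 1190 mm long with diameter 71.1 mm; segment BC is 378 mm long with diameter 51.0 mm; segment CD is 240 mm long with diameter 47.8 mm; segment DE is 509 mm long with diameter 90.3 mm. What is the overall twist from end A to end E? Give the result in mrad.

ω = 2π·7.62 = 47.88 rad/s, so T = P/ω = 19.0×745.7 / 47.88 = 295.9 N·m.
J_AB = π(0.0711)⁴/32 = 2.51×10^-6 m⁴; J_BC = π(0.0510)⁴/32 = 6.64×10^-7 m⁴; J_CD = π(0.0478)⁴/32 = 5.13×10^-7 m⁴; J_DE = π(0.0903)⁴/32 = 6.53×10^-6 m⁴.
θ = (T/G)·Σ L_i/J_i = (295.9/78.0×10⁹)·(1.19/2.51×10^-6 + 0.378/6.64×10^-7 + 0.240/5.13×10^-7 + 0.509/6.53×10^-6) = 6.031×10^-3 rad.

6.03 mrad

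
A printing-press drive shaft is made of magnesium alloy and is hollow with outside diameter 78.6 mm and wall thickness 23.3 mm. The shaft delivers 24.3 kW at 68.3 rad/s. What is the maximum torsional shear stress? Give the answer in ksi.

ω = 68.3 rad/s, so T = P/ω = 24.3×10³ / 68.30 = 355.8 N·m.
J = π(d_o⁴ − d_i⁴)/32 = π(0.0786⁴ − 0.0320⁴)/32 = 3.644×10^-6 m⁴.
τ_max = T·r/J = 355.8 × 0.0393 / 3.644×10^-6 = 3.837×10^6 Pa.

0.557 ksi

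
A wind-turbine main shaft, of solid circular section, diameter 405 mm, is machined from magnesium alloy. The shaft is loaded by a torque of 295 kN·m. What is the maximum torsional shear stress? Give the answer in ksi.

3.28 ksi

J = πd⁴/32 = π(0.405)⁴/32 = 2.641×10^-3 m⁴.
τ_max = T·r/J = 295000 × 0.203 / 2.641×10^-3 = 2.262×10^7 Pa.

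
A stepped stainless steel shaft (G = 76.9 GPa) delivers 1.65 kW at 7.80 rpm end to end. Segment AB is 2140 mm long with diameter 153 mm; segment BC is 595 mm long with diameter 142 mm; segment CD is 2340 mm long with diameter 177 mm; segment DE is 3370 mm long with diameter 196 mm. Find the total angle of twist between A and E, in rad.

0.00269 rad

ω = 2π·7.80/60 = 0.8168 rad/s, so T = P/ω = 1.65×10³ / 0.8168 = 2020 N·m.
J_AB = π(0.153)⁴/32 = 5.38×10^-5 m⁴; J_BC = π(0.142)⁴/32 = 3.99×10^-5 m⁴; J_CD = π(0.177)⁴/32 = 9.64×10^-5 m⁴; J_DE = π(0.196)⁴/32 = 1.45×10^-4 m⁴.
θ = (T/G)·Σ L_i/J_i = (2020/76.9×10⁹)·(2.14/5.38×10^-5 + 0.595/3.99×10^-5 + 2.34/9.64×10^-5 + 3.37/1.45×10^-4) = 2.685×10^-3 rad.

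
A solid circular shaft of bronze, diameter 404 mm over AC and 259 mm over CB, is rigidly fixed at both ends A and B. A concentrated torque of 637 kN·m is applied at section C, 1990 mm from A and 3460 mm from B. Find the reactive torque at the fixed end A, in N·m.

581000 N·m

Compatibility: T_A·a/J_AC = T_B·b/J_CB with T_A + T_B = T₀.
J_AC = 2.62×10^-3 m⁴, J_CB = 4.42×10^-4 m⁴, so T_A = T₀·(J_AC/a)/((J_AC/a)+(J_CB/b)) = 580600 N·m, T_B = 56410 N·m.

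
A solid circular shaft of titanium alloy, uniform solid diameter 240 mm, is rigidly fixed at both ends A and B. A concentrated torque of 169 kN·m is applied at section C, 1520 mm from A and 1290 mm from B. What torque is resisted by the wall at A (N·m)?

77600 N·m

With uniform GJ and both ends fixed, compatibility θ_AC = θ_CB gives T_A·a = T_B·b, together with T_A + T_B = T₀.
T_A = T₀·b/(a+b) = 169000·1290/2810 = 77580 N·m; T_B = 91420 N·m.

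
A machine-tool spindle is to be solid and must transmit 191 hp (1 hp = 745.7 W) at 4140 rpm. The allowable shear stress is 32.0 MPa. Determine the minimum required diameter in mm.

ω = 2π·4140/60 = 433.5 rad/s, so T = P/ω = 191×745.7 / 433.5 = 328.5 N·m.
For a solid shaft τ_max = 16T/(πd³), so d = (16T/(π τ_allow))^(1/3) = (16·328.5/(π·3.20×10^7))^(1/3) = 0.03739 m.

37.4 mm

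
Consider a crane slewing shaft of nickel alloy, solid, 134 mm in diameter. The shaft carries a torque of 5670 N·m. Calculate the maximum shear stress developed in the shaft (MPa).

J = πd⁴/32 = π(0.134)⁴/32 = 3.165×10^-5 m⁴.
τ_max = T·r/J = 5670 × 0.0670 / 3.165×10^-5 = 1.200×10^7 Pa.

12.0 MPa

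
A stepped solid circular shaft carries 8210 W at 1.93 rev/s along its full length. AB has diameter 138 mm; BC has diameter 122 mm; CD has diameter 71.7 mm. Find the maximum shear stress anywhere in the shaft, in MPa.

ω = 2π·1.93 = 12.13 rad/s, so T = P/ω = 8210 / 12.13 = 677.0 N·m.
Under the same torque, τ_max = 16T/(πd³) is largest where d is smallest — segment CD (d = 71.7 mm).
τ_max = 16·677.0/(π·(0.0717)³) = 9.354×10^6 Pa.

9.35 MPa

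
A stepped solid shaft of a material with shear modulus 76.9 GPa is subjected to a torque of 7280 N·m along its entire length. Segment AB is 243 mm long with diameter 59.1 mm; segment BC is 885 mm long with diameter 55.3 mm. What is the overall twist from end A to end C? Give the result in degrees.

J_AB = π(0.0591)⁴/32 = 1.20×10^-6 m⁴; J_BC = π(0.0553)⁴/32 = 9.18×10^-7 m⁴.
θ = (T/G)·Σ L_i/J_i = (7280/76.9×10⁹)·(0.243/1.20×10^-6 + 0.885/9.18×10^-7) = 0.1105 rad.

6.33°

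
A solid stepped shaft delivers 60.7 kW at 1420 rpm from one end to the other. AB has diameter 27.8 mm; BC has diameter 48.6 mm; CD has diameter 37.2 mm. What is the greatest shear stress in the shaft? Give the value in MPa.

ω = 2π·1420/60 = 148.7 rad/s, so T = P/ω = 60.7×10³ / 148.7 = 408.2 N·m.
Under the same torque, τ_max = 16T/(πd³) is largest where d is smallest — segment AB (d = 27.8 mm).
τ_max = 16·408.2/(π·(0.0278)³) = 9.676×10^7 Pa.

96.8 MPa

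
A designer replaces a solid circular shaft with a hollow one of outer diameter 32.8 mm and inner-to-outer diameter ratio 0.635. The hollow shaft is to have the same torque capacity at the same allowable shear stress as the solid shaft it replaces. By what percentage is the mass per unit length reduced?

Equal τ_max and T ⇒ the solid shaft needs d_s³ = d_o³(1−k⁴), so d_s = 32.8·(1−0.635⁴)^(1/3) = 30.92 mm.
Area ratio A_h/A_s = d_o²(1−k²)/d_s² = (1−k²)/(1−k⁴)^(2/3) = 0.6717.
Mass saving = 1 − 0.6717 = 32.8 %.

32.8 %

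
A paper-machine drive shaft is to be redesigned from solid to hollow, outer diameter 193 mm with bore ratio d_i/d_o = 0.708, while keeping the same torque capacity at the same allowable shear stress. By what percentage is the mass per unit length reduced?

39.5 %

Equal τ_max and T ⇒ the solid shaft needs d_s³ = d_o³(1−k⁴), so d_s = 193·(1−0.708⁴)^(1/3) = 175.3 mm.
Area ratio A_h/A_s = d_o²(1−k²)/d_s² = (1−k²)/(1−k⁴)^(2/3) = 0.6049.
Mass saving = 1 − 0.6049 = 39.5 %.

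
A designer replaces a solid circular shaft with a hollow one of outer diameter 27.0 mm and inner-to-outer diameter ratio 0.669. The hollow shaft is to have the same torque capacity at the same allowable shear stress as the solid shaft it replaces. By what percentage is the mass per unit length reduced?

Equal τ_max and T ⇒ the solid shaft needs d_s³ = d_o³(1−k⁴), so d_s = 27.0·(1−0.669⁴)^(1/3) = 25.06 mm.
Area ratio A_h/A_s = d_o²(1−k²)/d_s² = (1−k²)/(1−k⁴)^(2/3) = 0.6412.
Mass saving = 1 − 0.6412 = 35.9 %.

35.9 %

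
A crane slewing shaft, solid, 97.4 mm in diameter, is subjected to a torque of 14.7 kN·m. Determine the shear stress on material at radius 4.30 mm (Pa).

J = πd⁴/32 = π(0.0974)⁴/32 = 8.836×10^-6 m⁴.
Shear stress varies linearly with radius: τ = T·r/J = 14700 × 0.00430 / 8.836×10^-6 = 7.154×10^6 Pa.

7.15e6 Pa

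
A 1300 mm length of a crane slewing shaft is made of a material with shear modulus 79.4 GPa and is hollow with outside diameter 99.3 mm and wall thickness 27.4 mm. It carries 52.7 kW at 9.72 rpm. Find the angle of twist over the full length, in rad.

ω = 2π·9.72/60 = 1.018 rad/s, so T = P/ω = 52.7×10³ / 1.018 = 51770 N·m.
J = π(d_o⁴ − d_i⁴)/32 = π(0.0993⁴ − 0.0445⁴)/32 = 9.160×10^-6 m⁴.
θ = T·L/(G·J) = 51770 × 1.30 / (79.4×10⁹ × 9.160×10^-6) = 0.09254 rad.

0.0925 rad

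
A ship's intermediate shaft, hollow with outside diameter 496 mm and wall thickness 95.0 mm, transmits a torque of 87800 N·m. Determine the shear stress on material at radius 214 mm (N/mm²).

J = π(d_o⁴ − d_i⁴)/32 = π(0.496⁴ − 0.306⁴)/32 = 5.081×10^-3 m⁴.
Shear stress varies linearly with radius: τ = T·r/J = 87800 × 0.214 / 5.081×10^-3 = 3.698×10^6 Pa.

3.70 N/mm²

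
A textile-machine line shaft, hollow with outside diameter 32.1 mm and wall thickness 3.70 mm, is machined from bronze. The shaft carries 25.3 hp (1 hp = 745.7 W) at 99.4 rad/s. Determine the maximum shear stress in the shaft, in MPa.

ω = 99.4 rad/s, so T = P/ω = 25.3×745.7 / 99.40 = 189.8 N·m.
J = π(d_o⁴ − d_i⁴)/32 = π(0.0321⁴ − 0.0247⁴)/32 = 6.769×10^-8 m⁴.
τ_max = T·r/J = 189.8 × 0.0161 / 6.769×10^-8 = 4.500×10^7 Pa.

45.0 MPa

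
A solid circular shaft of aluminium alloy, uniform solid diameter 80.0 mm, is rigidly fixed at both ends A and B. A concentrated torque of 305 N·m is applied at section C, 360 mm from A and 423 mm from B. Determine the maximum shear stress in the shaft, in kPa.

1640 kPa

With uniform GJ and both ends fixed, compatibility θ_AC = θ_CB gives T_A·a = T_B·b, together with T_A + T_B = T₀.
T_A = T₀·b/(a+b) = 305.0·423/783.0 = 164.8 N·m; T_B = 140.2 N·m.
τ in each portion: τ_AC = 1.64×10^6 Pa, τ_CB = 1.39×10^6 Pa; maximum is in AC.
τ_max = T_AC·r/J = 164.8·0.0400/4.02×10^-6 = 1.639×10^6 Pa.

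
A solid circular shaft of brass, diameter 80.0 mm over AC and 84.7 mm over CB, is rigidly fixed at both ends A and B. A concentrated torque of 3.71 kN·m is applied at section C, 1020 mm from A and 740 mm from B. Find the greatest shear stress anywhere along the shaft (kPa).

19700 kPa

Compatibility: T_A·a/J_AC = T_B·b/J_CB with T_A + T_B = T₀.
J_AC = 4.02×10^-6 m⁴, J_CB = 5.05×10^-6 m⁴, so T_A = T₀·(J_AC/a)/((J_AC/a)+(J_CB/b)) = 1358 N·m, T_B = 2352 N·m.
τ in each portion: τ_AC = 1.35×10^7 Pa, τ_CB = 1.97×10^7 Pa; maximum is in CB.
τ_max = T_CB·r/J = 2352·0.0423/5.05×10^-6 = 1.971×10^7 Pa.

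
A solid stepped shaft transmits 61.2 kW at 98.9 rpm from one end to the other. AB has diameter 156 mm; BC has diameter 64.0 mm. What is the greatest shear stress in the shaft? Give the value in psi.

ω = 2π·98.9/60 = 10.36 rad/s, so T = P/ω = 61.2×10³ / 10.36 = 5909 N·m.
Under the same torque, τ_max = 16T/(πd³) is largest where d is smallest — segment BC (d = 64.0 mm).
τ_max = 16·5909/(π·(0.0640)³) = 1.148×10^8 Pa.

16700 psi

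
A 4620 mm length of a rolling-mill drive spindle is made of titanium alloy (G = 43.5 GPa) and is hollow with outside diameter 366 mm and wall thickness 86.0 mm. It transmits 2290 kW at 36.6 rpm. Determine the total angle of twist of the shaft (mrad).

39.1 mrad

ω = 2π·36.6/60 = 3.833 rad/s, so T = P/ω = 2290×10³ / 3.833 = 597500 N·m.
J = π(d_o⁴ − d_i⁴)/32 = π(0.366⁴ − 0.194⁴)/32 = 1.623×10^-3 m⁴.
θ = T·L/(G·J) = 597500 × 4.62 / (43.5×10⁹ × 1.623×10^-3) = 0.03911 rad.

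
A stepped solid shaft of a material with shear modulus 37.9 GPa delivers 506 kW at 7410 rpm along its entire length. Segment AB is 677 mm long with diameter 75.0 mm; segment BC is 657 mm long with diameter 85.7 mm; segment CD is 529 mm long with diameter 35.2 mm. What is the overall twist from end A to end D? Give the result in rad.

ω = 2π·7410/60 = 776.0 rad/s, so T = P/ω = 506×10³ / 776.0 = 652.1 N·m.
J_AB = π(0.0750)⁴/32 = 3.11×10^-6 m⁴; J_BC = π(0.0857)⁴/32 = 5.30×10^-6 m⁴; J_CD = π(0.0352)⁴/32 = 1.51×10^-7 m⁴.
θ = (T/G)·Σ L_i/J_i = (652.1/37.9×10⁹)·(0.677/3.11×10^-6 + 0.657/5.30×10^-6 + 0.529/1.51×10^-7) = 0.06627 rad.

0.0663 rad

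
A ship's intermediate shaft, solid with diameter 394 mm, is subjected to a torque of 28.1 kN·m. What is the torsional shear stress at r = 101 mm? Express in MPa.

1.20 MPa

J = πd⁴/32 = π(0.394)⁴/32 = 2.366×10^-3 m⁴.
Shear stress varies linearly with radius: τ = T·r/J = 28100 × 0.101 / 2.366×10^-3 = 1.200×10^6 Pa.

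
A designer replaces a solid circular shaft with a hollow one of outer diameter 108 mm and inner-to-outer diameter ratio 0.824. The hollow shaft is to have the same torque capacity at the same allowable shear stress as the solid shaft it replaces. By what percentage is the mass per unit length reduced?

Equal τ_max and T ⇒ the solid shaft needs d_s³ = d_o³(1−k⁴), so d_s = 108·(1−0.824⁴)^(1/3) = 87.89 mm.
Area ratio A_h/A_s = d_o²(1−k²)/d_s² = (1−k²)/(1−k⁴)^(2/3) = 0.4847.
Mass saving = 1 − 0.4847 = 51.5 %.

51.5 %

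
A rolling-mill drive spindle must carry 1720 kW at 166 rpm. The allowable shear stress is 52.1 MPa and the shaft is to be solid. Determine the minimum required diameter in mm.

213 mm

ω = 2π·166/60 = 17.38 rad/s, so T = P/ω = 1720×10³ / 17.38 = 98940 N·m.
For a solid shaft τ_max = 16T/(πd³), so d = (16T/(π τ_allow))^(1/3) = (16·98940/(π·5.21×10^7))^(1/3) = 0.2131 m.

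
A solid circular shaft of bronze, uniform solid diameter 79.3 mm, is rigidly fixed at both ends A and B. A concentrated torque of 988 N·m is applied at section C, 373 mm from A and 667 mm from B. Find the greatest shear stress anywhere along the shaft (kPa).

6470 kPa

With uniform GJ and both ends fixed, compatibility θ_AC = θ_CB gives T_A·a = T_B·b, together with T_A + T_B = T₀.
T_A = T₀·b/(a+b) = 988.0·667/1040 = 633.7 N·m; T_B = 354.3 N·m.
τ in each portion: τ_AC = 6.47×10^6 Pa, τ_CB = 3.62×10^6 Pa; maximum is in AC.
τ_max = T_AC·r/J = 633.7·0.0396/3.88×10^-6 = 6.471×10^6 Pa.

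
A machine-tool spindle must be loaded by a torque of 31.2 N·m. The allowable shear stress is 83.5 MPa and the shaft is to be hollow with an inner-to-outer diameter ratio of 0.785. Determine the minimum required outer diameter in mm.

14.5 mm

For a hollow shaft with d_i/d_o = 0.785: τ_max = 16T/(π d_o³ (1−k⁴)), so d_o = [16T/(π τ_allow (1−k⁴))]^(1/3) = [16·31.20/(π·8.35×10^7·0.6203)]^(1/3) = 0.01453 m.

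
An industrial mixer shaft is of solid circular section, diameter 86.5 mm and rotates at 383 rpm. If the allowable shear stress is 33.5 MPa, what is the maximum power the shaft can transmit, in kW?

J = πd⁴/32 = π(0.0865)⁴/32 = 5.496×10^-6 m⁴.
T_max = τ_allow·J/r = 3.35×10^7 × 5.496×10^-6 / 0.0432 = 4257 N·m.
ω = 2π·383/60 = 40.11 rad/s, so P_max = T_max·ω = 1.707×10^5 W.

171 kW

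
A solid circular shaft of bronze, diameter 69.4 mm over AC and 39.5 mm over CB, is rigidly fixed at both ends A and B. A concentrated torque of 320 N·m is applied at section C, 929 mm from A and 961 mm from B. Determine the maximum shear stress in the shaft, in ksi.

0.642 ksi

Compatibility: T_A·a/J_AC = T_B·b/J_CB with T_A + T_B = T₀.
J_AC = 2.28×10^-6 m⁴, J_CB = 2.39×10^-7 m⁴, so T_A = T₀·(J_AC/a)/((J_AC/a)+(J_CB/b)) = 290.5 N·m, T_B = 29.47 N·m.
τ in each portion: τ_AC = 4.43×10^6 Pa, τ_CB = 2.44×10^6 Pa; maximum is in AC.
τ_max = T_AC·r/J = 290.5·0.0347/2.28×10^-6 = 4.427×10^6 Pa.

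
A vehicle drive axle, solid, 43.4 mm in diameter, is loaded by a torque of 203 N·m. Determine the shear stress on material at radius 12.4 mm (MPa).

J = πd⁴/32 = π(0.0434)⁴/32 = 3.483×10^-7 m⁴.
Shear stress varies linearly with radius: τ = T·r/J = 203.0 × 0.0124 / 3.483×10^-7 = 7.227×10^6 Pa.

7.23 MPa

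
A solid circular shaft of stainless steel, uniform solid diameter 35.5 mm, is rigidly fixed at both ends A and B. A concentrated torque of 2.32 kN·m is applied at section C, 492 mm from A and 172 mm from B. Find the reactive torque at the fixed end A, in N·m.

601 N·m

With uniform GJ and both ends fixed, compatibility θ_AC = θ_CB gives T_A·a = T_B·b, together with T_A + T_B = T₀.
T_A = T₀·b/(a+b) = 2320·172/664.0 = 601.0 N·m; T_B = 1719 N·m.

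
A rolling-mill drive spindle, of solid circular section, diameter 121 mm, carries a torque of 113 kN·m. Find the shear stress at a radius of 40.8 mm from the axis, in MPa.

219 MPa

J = πd⁴/32 = π(0.121)⁴/32 = 2.104×10^-5 m⁴.
Shear stress varies linearly with radius: τ = T·r/J = 113000 × 0.0408 / 2.104×10^-5 = 2.191×10^8 Pa.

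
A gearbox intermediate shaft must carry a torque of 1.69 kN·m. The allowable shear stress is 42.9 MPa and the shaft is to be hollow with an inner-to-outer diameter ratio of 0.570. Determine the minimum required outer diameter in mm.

60.8 mm

For a hollow shaft with d_i/d_o = 0.570: τ_max = 16T/(π d_o³ (1−k⁴)), so d_o = [16T/(π τ_allow (1−k⁴))]^(1/3) = [16·1690/(π·4.29×10^7·0.8944)]^(1/3) = 0.06076 m.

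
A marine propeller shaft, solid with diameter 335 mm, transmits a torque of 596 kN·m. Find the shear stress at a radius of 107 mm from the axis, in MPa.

J = πd⁴/32 = π(0.335)⁴/32 = 1.236×10^-3 m⁴.
Shear stress varies linearly with radius: τ = T·r/J = 596000 × 0.107 / 1.236×10^-3 = 5.158×10^7 Pa.

51.6 MPa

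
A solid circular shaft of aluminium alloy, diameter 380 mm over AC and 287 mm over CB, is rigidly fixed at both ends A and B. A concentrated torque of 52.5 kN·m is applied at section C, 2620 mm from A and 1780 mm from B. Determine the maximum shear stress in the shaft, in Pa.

3.66e6 Pa

Compatibility: T_A·a/J_AC = T_B·b/J_CB with T_A + T_B = T₀.
J_AC = 2.05×10^-3 m⁴, J_CB = 6.66×10^-4 m⁴, so T_A = T₀·(J_AC/a)/((J_AC/a)+(J_CB/b)) = 35500 N·m, T_B = 17000 N·m.
τ in each portion: τ_AC = 3.29×10^6 Pa, τ_CB = 3.66×10^6 Pa; maximum is in CB.
τ_max = T_CB·r/J = 17000·0.143/6.66×10^-4 = 3.663×10^6 Pa.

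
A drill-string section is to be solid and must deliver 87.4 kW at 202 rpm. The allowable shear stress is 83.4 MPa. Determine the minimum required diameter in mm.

63.2 mm

ω = 2π·202/60 = 21.15 rad/s, so T = P/ω = 87.4×10³ / 21.15 = 4132 N·m.
For a solid shaft τ_max = 16T/(πd³), so d = (16T/(π τ_allow))^(1/3) = (16·4132/(π·8.34×10^7))^(1/3) = 0.06319 m.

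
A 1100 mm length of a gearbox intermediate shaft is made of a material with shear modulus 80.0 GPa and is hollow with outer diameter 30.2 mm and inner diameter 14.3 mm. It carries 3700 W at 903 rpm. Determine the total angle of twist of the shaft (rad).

0.00694 rad

ω = 2π·903/60 = 94.56 rad/s, so T = P/ω = 3700 / 94.56 = 39.13 N·m.
J = π(d_o⁴ − d_i⁴)/32 = π(0.0302⁴ − 0.0143⁴)/32 = 7.756×10^-8 m⁴.
θ = T·L/(G·J) = 39.13 × 1.10 / (80.0×10⁹ × 7.756×10^-8) = 6.937×10^-3 rad.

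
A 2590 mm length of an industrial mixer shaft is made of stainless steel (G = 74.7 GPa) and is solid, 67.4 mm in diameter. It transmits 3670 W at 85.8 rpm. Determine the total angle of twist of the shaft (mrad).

6.99 mrad

ω = 2π·85.8/60 = 8.985 rad/s, so T = P/ω = 3670 / 8.985 = 408.5 N·m.
J = πd⁴/32 = π(0.0674)⁴/32 = 2.026×10^-6 m⁴.
θ = T·L/(G·J) = 408.5 × 2.59 / (74.7×10⁹ × 2.026×10^-6) = 6.990×10^-3 rad.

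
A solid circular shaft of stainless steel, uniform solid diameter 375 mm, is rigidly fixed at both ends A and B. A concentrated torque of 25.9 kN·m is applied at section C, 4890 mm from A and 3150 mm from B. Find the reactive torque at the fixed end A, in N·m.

With uniform GJ and both ends fixed, compatibility θ_AC = θ_CB gives T_A·a = T_B·b, together with T_A + T_B = T₀.
T_A = T₀·b/(a+b) = 25900·3150/8040 = 10150 N·m; T_B = 15750 N·m.

10100 N·m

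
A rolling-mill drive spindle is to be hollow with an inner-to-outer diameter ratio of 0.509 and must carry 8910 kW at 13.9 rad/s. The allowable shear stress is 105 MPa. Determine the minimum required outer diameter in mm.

ω = 13.9 rad/s, so T = P/ω = 8910×10³ / 13.90 = 641000 N·m.
For a hollow shaft with d_i/d_o = 0.509: τ_max = 16T/(π d_o³ (1−k⁴)), so d_o = [16T/(π τ_allow (1−k⁴))]^(1/3) = [16·641000/(π·1.05×10^8·0.9329)]^(1/3) = 0.3218 m.

322 mm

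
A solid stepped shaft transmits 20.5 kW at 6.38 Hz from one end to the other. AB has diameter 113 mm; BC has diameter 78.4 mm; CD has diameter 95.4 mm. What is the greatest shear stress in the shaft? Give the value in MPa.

ω = 2π·6.38 = 40.09 rad/s, so T = P/ω = 20.5×10³ / 40.09 = 511.4 N·m.
Under the same torque, τ_max = 16T/(πd³) is largest where d is smallest — segment BC (d = 78.4 mm).
τ_max = 16·511.4/(π·(0.0784)³) = 5.405×10^6 Pa.

5.40 MPa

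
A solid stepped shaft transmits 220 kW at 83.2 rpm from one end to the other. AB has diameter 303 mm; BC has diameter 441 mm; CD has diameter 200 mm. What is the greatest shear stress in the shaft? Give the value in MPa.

ω = 2π·83.2/60 = 8.713 rad/s, so T = P/ω = 220×10³ / 8.713 = 25250 N·m.
Under the same torque, τ_max = 16T/(πd³) is largest where d is smallest — segment CD (d = 200 mm).
τ_max = 16·25250/(π·(0.200)³) = 1.607×10^7 Pa.

16.1 MPa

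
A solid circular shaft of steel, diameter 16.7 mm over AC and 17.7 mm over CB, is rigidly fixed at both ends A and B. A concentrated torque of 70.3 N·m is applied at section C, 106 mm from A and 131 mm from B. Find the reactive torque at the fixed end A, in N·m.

34.8 N·m

Compatibility: T_A·a/J_AC = T_B·b/J_CB with T_A + T_B = T₀.
J_AC = 7.64×10^-9 m⁴, J_CB = 9.64×10^-9 m⁴, so T_A = T₀·(J_AC/a)/((J_AC/a)+(J_CB/b)) = 34.78 N·m, T_B = 35.52 N·m.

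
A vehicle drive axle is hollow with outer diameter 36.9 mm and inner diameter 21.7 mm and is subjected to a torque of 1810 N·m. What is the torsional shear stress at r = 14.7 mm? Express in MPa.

166 MPa

J = π(d_o⁴ − d_i⁴)/32 = π(0.0369⁴ − 0.0217⁴)/32 = 1.602×10^-7 m⁴.
Shear stress varies linearly with radius: τ = T·r/J = 1810 × 0.0147 / 1.602×10^-7 = 1.660×10^8 Pa.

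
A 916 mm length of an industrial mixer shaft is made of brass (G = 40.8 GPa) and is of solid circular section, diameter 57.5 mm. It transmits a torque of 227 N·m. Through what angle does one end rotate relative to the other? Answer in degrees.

0.272°

J = πd⁴/32 = π(0.0575)⁴/32 = 1.073×10^-6 m⁴.
θ = T·L/(G·J) = 227.0 × 0.916 / (40.8×10⁹ × 1.073×10^-6) = 4.749×10^-3 rad.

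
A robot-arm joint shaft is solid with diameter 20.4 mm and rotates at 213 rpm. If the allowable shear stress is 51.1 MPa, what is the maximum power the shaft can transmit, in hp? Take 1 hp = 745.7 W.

2.55 hp

J = πd⁴/32 = π(0.0204)⁴/32 = 1.700×10^-8 m⁴.
T_max = τ_allow·J/r = 5.11×10^7 × 1.700×10^-8 / 0.0102 = 85.18 N·m.
ω = 2π·213/60 = 22.31 rad/s, so P_max = T_max·ω = 1900 W.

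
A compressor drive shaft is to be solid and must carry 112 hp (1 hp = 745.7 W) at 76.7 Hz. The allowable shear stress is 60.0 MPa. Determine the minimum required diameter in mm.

24.5 mm

ω = 2π·76.7 = 481.9 rad/s, so T = P/ω = 112×745.7 / 481.9 = 173.3 N·m.
For a solid shaft τ_max = 16T/(πd³), so d = (16T/(π τ_allow))^(1/3) = (16·173.3/(π·6.00×10^7))^(1/3) = 0.02450 m.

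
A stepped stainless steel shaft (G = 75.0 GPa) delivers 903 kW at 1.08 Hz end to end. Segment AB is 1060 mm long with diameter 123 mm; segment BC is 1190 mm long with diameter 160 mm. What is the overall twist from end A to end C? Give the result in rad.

0.117 rad

ω = 2π·1.08 = 6.786 rad/s, so T = P/ω = 903×10³ / 6.786 = 133100 N·m.
J_AB = π(0.123)⁴/32 = 2.25×10^-5 m⁴; J_BC = π(0.160)⁴/32 = 6.43×10^-5 m⁴.
θ = (T/G)·Σ L_i/J_i = (133100/75.0×10⁹)·(1.06/2.25×10^-5 + 1.19/6.43×10^-5) = 0.1165 rad.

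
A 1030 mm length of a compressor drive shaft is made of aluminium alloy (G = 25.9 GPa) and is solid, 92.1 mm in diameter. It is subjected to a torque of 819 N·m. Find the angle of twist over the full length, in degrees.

J = πd⁴/32 = π(0.0921)⁴/32 = 7.064×10^-6 m⁴.
θ = T·L/(G·J) = 819.0 × 1.03 / (25.9×10⁹ × 7.064×10^-6) = 4.611×10^-3 rad.

0.264°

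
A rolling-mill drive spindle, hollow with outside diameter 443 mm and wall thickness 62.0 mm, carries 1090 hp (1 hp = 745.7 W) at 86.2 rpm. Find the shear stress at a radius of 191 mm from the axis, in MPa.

ω = 2π·86.2/60 = 9.027 rad/s, so T = P/ω = 1090×745.7 / 9.027 = 90040 N·m.
J = π(d_o⁴ − d_i⁴)/32 = π(0.443⁴ − 0.319⁴)/32 = 2.764×10^-3 m⁴.
Shear stress varies linearly with radius: τ = T·r/J = 90040 × 0.191 / 2.764×10^-3 = 6.221×10^6 Pa.

6.22 MPa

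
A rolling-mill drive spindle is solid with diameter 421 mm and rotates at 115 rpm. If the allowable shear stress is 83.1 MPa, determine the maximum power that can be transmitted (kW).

14700 kW

J = πd⁴/32 = π(0.421)⁴/32 = 3.084×10^-3 m⁴.
T_max = τ_allow·J/r = 8.31×10^7 × 3.084×10^-3 / 0.210 = 1.218e6 N·m.
ω = 2π·115/60 = 12.04 rad/s, so P_max = T_max·ω = 1.466×10^7 W.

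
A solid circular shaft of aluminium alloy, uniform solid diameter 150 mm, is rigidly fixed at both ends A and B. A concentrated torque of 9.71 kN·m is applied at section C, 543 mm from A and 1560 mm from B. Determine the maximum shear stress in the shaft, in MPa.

With uniform GJ and both ends fixed, compatibility θ_AC = θ_CB gives T_A·a = T_B·b, together with T_A + T_B = T₀.
T_A = T₀·b/(a+b) = 9710·1560/2103 = 7203 N·m; T_B = 2507 N·m.
τ in each portion: τ_AC = 1.09×10^7 Pa, τ_CB = 3.78×10^6 Pa; maximum is in AC.
τ_max = T_AC·r/J = 7203·0.0750/4.97×10^-5 = 1.087×10^7 Pa.

10.9 MPa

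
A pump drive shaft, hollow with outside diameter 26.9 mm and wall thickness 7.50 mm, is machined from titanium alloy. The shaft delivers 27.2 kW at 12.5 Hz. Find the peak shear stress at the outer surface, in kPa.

ω = 2π·12.5 = 78.54 rad/s, so T = P/ω = 27.2×10³ / 78.54 = 346.3 N·m.
J = π(d_o⁴ − d_i⁴)/32 = π(0.0269⁴ − 0.0119⁴)/32 = 4.944×10^-8 m⁴.
τ_max = T·r/J = 346.3 × 0.0135 / 4.944×10^-8 = 9.422×10^7 Pa.

94200 kPa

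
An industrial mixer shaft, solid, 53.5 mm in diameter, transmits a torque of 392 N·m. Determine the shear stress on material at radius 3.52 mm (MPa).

J = πd⁴/32 = π(0.0535)⁴/32 = 8.043×10^-7 m⁴.
Shear stress varies linearly with radius: τ = T·r/J = 392.0 × 0.00352 / 8.043×10^-7 = 1.716×10^6 Pa.

1.72 MPa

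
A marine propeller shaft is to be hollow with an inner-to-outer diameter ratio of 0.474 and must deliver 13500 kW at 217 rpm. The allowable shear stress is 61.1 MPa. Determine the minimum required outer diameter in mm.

374 mm

ω = 2π·217/60 = 22.72 rad/s, so T = P/ω = 13500×10³ / 22.72 = 594100 N·m.
For a hollow shaft with d_i/d_o = 0.474: τ_max = 16T/(π d_o³ (1−k⁴)), so d_o = [16T/(π τ_allow (1−k⁴))]^(1/3) = [16·594100/(π·6.11×10^7·0.9495)]^(1/3) = 0.3736 m.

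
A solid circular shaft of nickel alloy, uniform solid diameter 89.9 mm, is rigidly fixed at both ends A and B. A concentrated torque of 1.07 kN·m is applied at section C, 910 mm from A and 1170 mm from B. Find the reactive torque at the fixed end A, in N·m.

602 N·m

With uniform GJ and both ends fixed, compatibility θ_AC = θ_CB gives T_A·a = T_B·b, together with T_A + T_B = T₀.
T_A = T₀·b/(a+b) = 1070·1170/2080 = 601.9 N·m; T_B = 468.1 N·m.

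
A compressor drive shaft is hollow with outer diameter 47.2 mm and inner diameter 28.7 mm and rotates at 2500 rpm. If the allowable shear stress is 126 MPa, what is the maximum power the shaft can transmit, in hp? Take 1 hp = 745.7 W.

J = π(d_o⁴ − d_i⁴)/32 = π(0.0472⁴ − 0.0287⁴)/32 = 4.207×10^-7 m⁴.
T_max = τ_allow·J/r = 1.26×10^8 × 4.207×10^-7 / 0.0236 = 2246 N·m.
ω = 2π·2500/60 = 261.8 rad/s, so P_max = T_max·ω = 5.880×10^5 W.

788 hp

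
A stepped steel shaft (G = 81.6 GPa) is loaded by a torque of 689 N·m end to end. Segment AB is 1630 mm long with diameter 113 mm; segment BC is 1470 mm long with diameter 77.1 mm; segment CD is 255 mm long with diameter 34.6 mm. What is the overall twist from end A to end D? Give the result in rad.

J_AB = π(0.113)⁴/32 = 1.60×10^-5 m⁴; J_BC = π(0.0771)⁴/32 = 3.47×10^-6 m⁴; J_CD = π(0.0346)⁴/32 = 1.41×10^-7 m⁴.
θ = (T/G)·Σ L_i/J_i = (689.0/81.6×10⁹)·(1.63/1.60×10^-5 + 1.47/3.47×10^-6 + 0.255/1.41×10^-7) = 0.01974 rad.

0.0197 rad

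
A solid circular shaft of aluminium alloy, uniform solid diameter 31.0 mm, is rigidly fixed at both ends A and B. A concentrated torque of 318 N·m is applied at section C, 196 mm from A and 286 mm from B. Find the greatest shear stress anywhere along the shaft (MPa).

32.3 MPa

With uniform GJ and both ends fixed, compatibility θ_AC = θ_CB gives T_A·a = T_B·b, together with T_A + T_B = T₀.
T_A = T₀·b/(a+b) = 318.0·286/482.0 = 188.7 N·m; T_B = 129.3 N·m.
τ in each portion: τ_AC = 3.23×10^7 Pa, τ_CB = 2.21×10^7 Pa; maximum is in AC.
τ_max = T_AC·r/J = 188.7·0.0155/9.07×10^-8 = 3.226×10^7 Pa.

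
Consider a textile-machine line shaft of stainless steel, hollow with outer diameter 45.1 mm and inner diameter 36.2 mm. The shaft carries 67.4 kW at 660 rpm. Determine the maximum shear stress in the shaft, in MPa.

ω = 2π·660/60 = 69.12 rad/s, so T = P/ω = 67.4×10³ / 69.12 = 975.2 N·m.
J = π(d_o⁴ − d_i⁴)/32 = π(0.0451⁴ − 0.0362⁴)/32 = 2.376×10^-7 m⁴.
τ_max = T·r/J = 975.2 × 0.0226 / 2.376×10^-7 = 9.256×10^7 Pa.

92.6 MPa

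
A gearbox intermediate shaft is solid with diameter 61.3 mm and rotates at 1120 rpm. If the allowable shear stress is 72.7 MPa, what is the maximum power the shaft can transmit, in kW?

J = πd⁴/32 = π(0.0613)⁴/32 = 1.386×10^-6 m⁴.
T_max = τ_allow·J/r = 7.27×10^7 × 1.386×10^-6 / 0.0307 = 3288 N·m.
ω = 2π·1120/60 = 117.3 rad/s, so P_max = T_max·ω = 3.856×10^5 W.

386 kW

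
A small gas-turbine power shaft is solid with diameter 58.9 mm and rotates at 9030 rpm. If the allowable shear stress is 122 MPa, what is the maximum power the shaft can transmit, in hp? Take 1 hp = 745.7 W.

6210 hp

J = πd⁴/32 = π(0.0589)⁴/32 = 1.182×10^-6 m⁴.
T_max = τ_allow·J/r = 1.22×10^8 × 1.182×10^-6 / 0.0295 = 4895 N·m.
ω = 2π·9030/60 = 945.6 rad/s, so P_max = T_max·ω = 4.629×10^6 W.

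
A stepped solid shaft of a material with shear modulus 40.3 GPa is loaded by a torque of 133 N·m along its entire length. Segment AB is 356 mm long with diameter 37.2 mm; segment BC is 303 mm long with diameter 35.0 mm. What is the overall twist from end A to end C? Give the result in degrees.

0.747°

J_AB = π(0.0372)⁴/32 = 1.88×10^-7 m⁴; J_BC = π(0.0350)⁴/32 = 1.47×10^-7 m⁴.
θ = (T/G)·Σ L_i/J_i = (133.0/40.3×10⁹)·(0.356/1.88×10^-7 + 0.303/1.47×10^-7) = 0.01304 rad.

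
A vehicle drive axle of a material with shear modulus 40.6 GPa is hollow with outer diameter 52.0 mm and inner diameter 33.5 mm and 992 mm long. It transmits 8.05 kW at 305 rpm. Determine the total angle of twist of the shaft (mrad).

ω = 2π·305/60 = 31.94 rad/s, so T = P/ω = 8.05×10³ / 31.94 = 252.0 N·m.
J = π(d_o⁴ − d_i⁴)/32 = π(0.0520⁴ − 0.0335⁴)/32 = 5.942×10^-7 m⁴.
θ = T·L/(G·J) = 252.0 × 0.992 / (40.6×10⁹ × 5.942×10^-7) = 0.01036 rad.

10.4 mrad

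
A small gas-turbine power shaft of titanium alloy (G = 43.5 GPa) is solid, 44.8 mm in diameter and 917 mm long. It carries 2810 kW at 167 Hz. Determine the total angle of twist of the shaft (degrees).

ω = 2π·167 = 1049 rad/s, so T = P/ω = 2810×10³ / 1049 = 2678 N·m.
J = πd⁴/32 = π(0.0448)⁴/32 = 3.955×10^-7 m⁴.
θ = T·L/(G·J) = 2678 × 0.917 / (43.5×10⁹ × 3.955×10^-7) = 0.1428 rad.

8.18°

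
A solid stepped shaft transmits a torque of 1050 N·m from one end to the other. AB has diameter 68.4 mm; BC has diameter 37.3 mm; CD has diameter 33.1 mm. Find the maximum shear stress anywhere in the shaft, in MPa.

Under the same torque, τ_max = 16T/(πd³) is largest where d is smallest — segment CD (d = 33.1 mm).
τ_max = 16·1050/(π·(0.0331)³) = 1.475×10^8 Pa.

147 MPa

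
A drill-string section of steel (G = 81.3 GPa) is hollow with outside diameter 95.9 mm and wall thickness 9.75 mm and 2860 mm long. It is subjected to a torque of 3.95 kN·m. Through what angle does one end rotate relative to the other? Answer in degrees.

1.61°

J = π(d_o⁴ − d_i⁴)/32 = π(0.0959⁴ − 0.0764⁴)/32 = 4.959×10^-6 m⁴.
θ = T·L/(G·J) = 3950 × 2.86 / (81.3×10⁹ × 4.959×10^-6) = 0.02802 rad.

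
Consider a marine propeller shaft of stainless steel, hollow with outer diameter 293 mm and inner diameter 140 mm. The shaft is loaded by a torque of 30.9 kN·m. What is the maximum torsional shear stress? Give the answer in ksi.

J = π(d_o⁴ − d_i⁴)/32 = π(0.293⁴ − 0.140⁴)/32 = 6.858×10^-4 m⁴.
τ_max = T·r/J = 30900 × 0.146 / 6.858×10^-4 = 6.600×10^6 Pa.

0.957 ksi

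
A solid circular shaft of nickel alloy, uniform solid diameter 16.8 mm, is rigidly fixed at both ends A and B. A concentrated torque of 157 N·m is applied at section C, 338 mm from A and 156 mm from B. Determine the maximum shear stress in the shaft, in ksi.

With uniform GJ and both ends fixed, compatibility θ_AC = θ_CB gives T_A·a = T_B·b, together with T_A + T_B = T₀.
T_A = T₀·b/(a+b) = 157.0·156/494.0 = 49.58 N·m; T_B = 107.4 N·m.
τ in each portion: τ_AC = 5.33×10^7 Pa, τ_CB = 1.15×10^8 Pa; maximum is in CB.
τ_max = T_CB·r/J = 107.4·0.00840/7.82×10^-9 = 1.154×10^8 Pa.

16.7 ksi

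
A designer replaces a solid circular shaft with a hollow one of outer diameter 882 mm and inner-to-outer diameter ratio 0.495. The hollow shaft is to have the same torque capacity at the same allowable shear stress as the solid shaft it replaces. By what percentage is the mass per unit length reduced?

Equal τ_max and T ⇒ the solid shaft needs d_s³ = d_o³(1−k⁴), so d_s = 882·(1−0.495⁴)^(1/3) = 864.0 mm.
Area ratio A_h/A_s = d_o²(1−k²)/d_s² = (1−k²)/(1−k⁴)^(2/3) = 0.7868.
Mass saving = 1 − 0.7868 = 21.3 %.

21.3 %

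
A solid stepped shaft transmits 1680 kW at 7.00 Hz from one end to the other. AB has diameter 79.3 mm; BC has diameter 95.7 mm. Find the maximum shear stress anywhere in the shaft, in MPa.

ω = 2π·7.00 = 43.98 rad/s, so T = P/ω = 1680×10³ / 43.98 = 38200 N·m.
Under the same torque, τ_max = 16T/(πd³) is largest where d is smallest — segment AB (d = 79.3 mm).
τ_max = 16·38200/(π·(0.0793)³) = 3.901×10^8 Pa.

390 MPa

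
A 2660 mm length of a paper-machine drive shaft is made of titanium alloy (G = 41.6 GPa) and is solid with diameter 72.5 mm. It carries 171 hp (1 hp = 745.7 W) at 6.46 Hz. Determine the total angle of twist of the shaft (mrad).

74.1 mrad

ω = 2π·6.46 = 40.59 rad/s, so T = P/ω = 171×745.7 / 40.59 = 3142 N·m.
J = πd⁴/32 = π(0.0725)⁴/32 = 2.712×10^-6 m⁴.
θ = T·L/(G·J) = 3142 × 2.66 / (41.6×10⁹ × 2.712×10^-6) = 0.07406 rad.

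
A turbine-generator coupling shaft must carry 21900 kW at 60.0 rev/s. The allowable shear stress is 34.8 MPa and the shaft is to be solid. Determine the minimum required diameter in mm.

ω = 2π·60.0 = 377.0 rad/s, so T = P/ω = 21900×10³ / 377.0 = 58090 N·m.
For a solid shaft τ_max = 16T/(πd³), so d = (16T/(π τ_allow))^(1/3) = (16·58090/(π·3.48×10^7))^(1/3) = 0.2041 m.

204 mm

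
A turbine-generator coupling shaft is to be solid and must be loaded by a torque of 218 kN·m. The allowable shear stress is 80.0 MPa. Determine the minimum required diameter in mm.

For a solid shaft τ_max = 16T/(πd³), so d = (16T/(π τ_allow))^(1/3) = (16·218000/(π·8.00×10^7))^(1/3) = 0.2403 m.

240 mm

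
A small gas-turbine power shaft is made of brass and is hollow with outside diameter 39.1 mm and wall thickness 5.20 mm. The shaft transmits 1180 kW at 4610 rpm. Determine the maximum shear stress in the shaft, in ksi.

42.6 ksi

ω = 2π·4610/60 = 482.8 rad/s, so T = P/ω = 1180×10³ / 482.8 = 2444 N·m.
J = π(d_o⁴ − d_i⁴)/32 = π(0.0391⁴ − 0.0287⁴)/32 = 1.629×10^-7 m⁴.
τ_max = T·r/J = 2444 × 0.0196 / 1.629×10^-7 = 2.934×10^8 Pa.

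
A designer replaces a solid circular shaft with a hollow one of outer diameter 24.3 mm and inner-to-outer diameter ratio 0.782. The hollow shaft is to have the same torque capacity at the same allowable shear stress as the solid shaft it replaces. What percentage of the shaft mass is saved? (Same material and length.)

Equal τ_max and T ⇒ the solid shaft needs d_s³ = d_o³(1−k⁴), so d_s = 24.3·(1−0.782⁴)^(1/3) = 20.79 mm.
Area ratio A_h/A_s = d_o²(1−k²)/d_s² = (1−k²)/(1−k⁴)^(2/3) = 0.5308.
Mass saving = 1 − 0.5308 = 46.9 %.

46.9 %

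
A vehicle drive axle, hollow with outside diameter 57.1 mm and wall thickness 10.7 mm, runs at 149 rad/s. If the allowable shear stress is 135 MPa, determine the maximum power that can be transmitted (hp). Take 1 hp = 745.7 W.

835 hp

J = π(d_o⁴ − d_i⁴)/32 = π(0.0571⁴ − 0.0357⁴)/32 = 8.842×10^-7 m⁴.
T_max = τ_allow·J/r = 1.35×10^8 × 8.842×10^-7 / 0.0285 = 4181 N·m.
ω = 149 rad/s, so P_max = T_max·ω = 6.229×10^5 W.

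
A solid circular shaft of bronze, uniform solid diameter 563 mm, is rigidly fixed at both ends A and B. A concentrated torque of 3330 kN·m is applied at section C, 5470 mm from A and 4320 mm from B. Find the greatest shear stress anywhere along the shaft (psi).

With uniform GJ and both ends fixed, compatibility θ_AC = θ_CB gives T_A·a = T_B·b, together with T_A + T_B = T₀.
T_A = T₀·b/(a+b) = 3.330e6·4320/9790 = 1.469e6 N·m; T_B = 1.861e6 N·m.
τ in each portion: τ_AC = 4.19×10^7 Pa, τ_CB = 5.31×10^7 Pa; maximum is in CB.
τ_max = T_CB·r/J = 1.861e6·0.281/9.86×10^-3 = 5.310×10^7 Pa.

7700 psi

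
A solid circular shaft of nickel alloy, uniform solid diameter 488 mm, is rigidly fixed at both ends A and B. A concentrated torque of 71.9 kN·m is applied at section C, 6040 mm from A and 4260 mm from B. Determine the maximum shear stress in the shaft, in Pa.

1.85e6 Pa

With uniform GJ and both ends fixed, compatibility θ_AC = θ_CB gives T_A·a = T_B·b, together with T_A + T_B = T₀.
T_A = T₀·b/(a+b) = 71900·4260/10300 = 29740 N·m; T_B = 42160 N·m.
τ in each portion: τ_AC = 1.30×10^6 Pa, τ_CB = 1.85×10^6 Pa; maximum is in CB.
τ_max = T_CB·r/J = 42160·0.244/5.57×10^-3 = 1.848×10^6 Pa.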